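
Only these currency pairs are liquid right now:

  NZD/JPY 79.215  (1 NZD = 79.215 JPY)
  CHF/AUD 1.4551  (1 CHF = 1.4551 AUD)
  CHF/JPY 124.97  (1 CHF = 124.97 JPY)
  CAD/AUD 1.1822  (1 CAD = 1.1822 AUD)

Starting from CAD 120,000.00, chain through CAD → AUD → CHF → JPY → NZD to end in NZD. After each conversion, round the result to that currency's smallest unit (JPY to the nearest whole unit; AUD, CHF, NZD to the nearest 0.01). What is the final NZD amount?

NZD 153,807.56

CAD 120,000.00 × 1.1822 = AUD 141,864.00
AUD 141,864.00 ÷ 1.4551 = CHF 97,494.33
CHF 97,494.33 × 124.97 = JPY 12,183,866
JPY 12,183,866 ÷ 79.215 = NZD 153,807.56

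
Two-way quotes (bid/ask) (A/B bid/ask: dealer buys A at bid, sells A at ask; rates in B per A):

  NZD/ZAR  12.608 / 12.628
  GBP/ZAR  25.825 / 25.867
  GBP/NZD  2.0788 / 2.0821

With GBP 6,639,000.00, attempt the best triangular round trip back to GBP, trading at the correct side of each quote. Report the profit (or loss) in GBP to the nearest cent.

Best loop GBP → NZD → ZAR → GBP:
GBP 6,639,000.00 × 2.0788 (sell GBP at bid) = NZD 13,801,153.20
NZD 13,801,153.20 × 12.608 (sell NZD at bid) = ZAR 174,004,939.55
ZAR 174,004,939.55 ÷ 25.867 (buy GBP at ask) = GBP 6,726,908.40

Net profit: GBP 87,908.40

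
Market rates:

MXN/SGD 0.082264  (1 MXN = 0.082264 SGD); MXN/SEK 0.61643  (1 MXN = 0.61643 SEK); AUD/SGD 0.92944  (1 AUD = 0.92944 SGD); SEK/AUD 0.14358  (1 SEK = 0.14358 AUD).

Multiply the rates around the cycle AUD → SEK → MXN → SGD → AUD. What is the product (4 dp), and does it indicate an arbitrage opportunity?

1.0000 (no arbitrage)

Around AUD → SEK → MXN → SGD → AUD: 1 ÷ 0.14358 ÷ 0.61643 × 0.082264 ÷ 0.92944 = 1.000025
Product ≈ 1 (deviation 0.002%, within rounding noise).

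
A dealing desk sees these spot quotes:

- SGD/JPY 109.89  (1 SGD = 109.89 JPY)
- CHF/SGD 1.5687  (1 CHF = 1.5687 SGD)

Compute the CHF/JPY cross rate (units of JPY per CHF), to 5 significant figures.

CHF/JPY = 172.38

1 CHF × 1.5687 = 1.5687 SGD
1.5687 SGD × 109.89 = 172.384 JPY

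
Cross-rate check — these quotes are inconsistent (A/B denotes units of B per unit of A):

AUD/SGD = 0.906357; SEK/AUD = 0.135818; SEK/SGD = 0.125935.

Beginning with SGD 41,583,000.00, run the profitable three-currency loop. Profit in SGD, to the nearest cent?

Profitable loop is SGD → AUD → SEK → SGD:
SGD 41,583,000.00 ÷ 0.906357 = AUD 45,879,272.74
AUD 45,879,272.74 ÷ 0.135818 = SEK 337,799,649.07
SEK 337,799,649.07 × 0.125935 = SGD 42,540,798.81
Profit = SGD 42,540,798.81 − SGD 41,583,000.00

Profit: SGD 957,798.81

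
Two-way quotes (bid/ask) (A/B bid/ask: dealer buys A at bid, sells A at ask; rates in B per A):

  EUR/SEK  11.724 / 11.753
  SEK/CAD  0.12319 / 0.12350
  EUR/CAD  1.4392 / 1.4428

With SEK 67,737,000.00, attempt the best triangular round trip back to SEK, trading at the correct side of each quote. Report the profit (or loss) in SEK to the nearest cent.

Best loop SEK → CAD → EUR → SEK:
SEK 67,737,000.00 × 0.12319 (sell SEK at bid) = CAD 8,344,521.03
CAD 8,344,521.03 ÷ 1.4428 (buy EUR at ask) = EUR 5,783,560.46
EUR 5,783,560.46 × 11.724 (sell EUR at bid) = SEK 67,806,462.82

Net profit: SEK 69,462.82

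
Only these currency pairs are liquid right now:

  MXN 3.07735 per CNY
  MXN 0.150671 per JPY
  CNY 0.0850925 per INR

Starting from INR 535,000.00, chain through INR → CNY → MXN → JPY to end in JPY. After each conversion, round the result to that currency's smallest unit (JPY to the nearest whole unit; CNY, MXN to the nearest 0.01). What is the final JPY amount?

INR 535,000.00 × 0.0850925 = CNY 45,524.49
CNY 45,524.49 × 3.07735 = MXN 140,094.79
MXN 140,094.79 ÷ 0.150671 = JPY 929,806

JPY 929,806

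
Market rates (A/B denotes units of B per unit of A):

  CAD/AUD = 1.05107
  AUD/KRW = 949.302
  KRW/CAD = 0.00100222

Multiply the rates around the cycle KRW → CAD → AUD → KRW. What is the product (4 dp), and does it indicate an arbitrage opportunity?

Around KRW → CAD → AUD → KRW: 1 × 0.00100222 × 1.05107 × 949.302 = 0.999998
Product ≈ 1 (deviation 0.000%, within rounding noise).

1.0000 (no arbitrage)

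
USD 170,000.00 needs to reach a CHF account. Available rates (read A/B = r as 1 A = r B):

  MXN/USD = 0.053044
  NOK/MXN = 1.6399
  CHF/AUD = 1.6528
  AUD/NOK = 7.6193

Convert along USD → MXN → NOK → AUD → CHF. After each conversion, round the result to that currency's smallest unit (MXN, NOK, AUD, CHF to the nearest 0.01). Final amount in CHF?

USD 170,000.00 ÷ 0.053044 = MXN 3,204,886.51
MXN 3,204,886.51 ÷ 1.6399 = NOK 1,954,318.26
NOK 1,954,318.26 ÷ 7.6193 = AUD 256,495.78
AUD 256,495.78 ÷ 1.6528 = CHF 155,188.64

CHF 155,188.64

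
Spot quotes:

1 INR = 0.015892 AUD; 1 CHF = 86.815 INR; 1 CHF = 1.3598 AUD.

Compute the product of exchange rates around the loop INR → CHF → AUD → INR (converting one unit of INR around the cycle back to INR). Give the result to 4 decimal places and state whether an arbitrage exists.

Around INR → CHF → AUD → INR: 1 ÷ 86.815 × 1.3598 ÷ 0.015892 = 0.985602
Product < 1; profitable direction is INR → AUD → CHF → INR.

0.9856 (arbitrage exists)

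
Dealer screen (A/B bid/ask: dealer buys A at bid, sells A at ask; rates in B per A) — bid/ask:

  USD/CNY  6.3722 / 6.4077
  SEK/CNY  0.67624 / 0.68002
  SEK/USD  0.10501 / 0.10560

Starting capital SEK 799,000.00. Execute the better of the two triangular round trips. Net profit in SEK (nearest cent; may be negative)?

Net result: SEK -487.82 (no profitable arbitrage after spreads)

Best loop SEK → CNY → USD → SEK:
SEK 799,000.00 × 0.67624 (sell SEK at bid) = CNY 540,315.76
CNY 540,315.76 ÷ 6.4077 (buy USD at ask) = USD 84,322.89
USD 84,322.89 ÷ 0.10560 (buy SEK at ask) = SEK 798,512.18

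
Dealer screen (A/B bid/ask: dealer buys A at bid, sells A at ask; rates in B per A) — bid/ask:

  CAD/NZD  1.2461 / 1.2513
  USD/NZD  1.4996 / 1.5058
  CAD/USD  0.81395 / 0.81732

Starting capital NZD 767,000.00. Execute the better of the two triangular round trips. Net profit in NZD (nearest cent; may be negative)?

Net profit: NZD 9,584.72

Best loop NZD → USD → CAD → NZD:
NZD 767,000.00 ÷ 1.5058 (buy USD at ask) = USD 509,363.79
USD 509,363.79 ÷ 0.81732 (buy CAD at ask) = CAD 623,212.20
CAD 623,212.20 × 1.2461 (sell CAD at bid) = NZD 776,584.72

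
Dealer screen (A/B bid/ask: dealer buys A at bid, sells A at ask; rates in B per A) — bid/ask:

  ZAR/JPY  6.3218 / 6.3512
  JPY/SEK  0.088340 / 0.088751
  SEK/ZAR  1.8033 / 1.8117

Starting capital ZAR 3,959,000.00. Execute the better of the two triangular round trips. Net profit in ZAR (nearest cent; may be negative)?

Best loop ZAR → JPY → SEK → ZAR:
ZAR 3,959,000.00 × 6.3218 (sell ZAR at bid) = JPY 25,028,006
JPY 25,028,006 × 0.088340 (sell JPY at bid) = SEK 2,210,974.07
SEK 2,210,974.07 × 1.8033 (sell SEK at bid) = ZAR 3,987,049.54

Net profit: ZAR 28,049.54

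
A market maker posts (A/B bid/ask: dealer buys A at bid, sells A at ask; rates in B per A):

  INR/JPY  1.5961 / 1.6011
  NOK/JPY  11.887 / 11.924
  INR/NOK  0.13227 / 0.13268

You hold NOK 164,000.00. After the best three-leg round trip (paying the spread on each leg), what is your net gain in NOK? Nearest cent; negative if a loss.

Best loop NOK → INR → JPY → NOK:
NOK 164,000.00 ÷ 0.13268 (buy INR at ask) = INR 1,236,056.68
INR 1,236,056.68 × 1.5961 (sell INR at bid) = JPY 1,972,870
JPY 1,972,870 ÷ 11.924 (buy NOK at ask) = NOK 165,453.71

Net profit: NOK 1,453.71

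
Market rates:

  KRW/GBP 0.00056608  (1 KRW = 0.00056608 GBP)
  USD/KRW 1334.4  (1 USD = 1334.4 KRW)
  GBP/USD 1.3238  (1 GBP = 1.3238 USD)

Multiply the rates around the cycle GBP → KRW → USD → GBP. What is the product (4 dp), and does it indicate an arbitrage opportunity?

1.0000 (no arbitrage)

Around GBP → KRW → USD → GBP: 1 ÷ 0.00056608 ÷ 1334.4 ÷ 1.3238 = 1.000032
Product ≈ 1 (deviation 0.003%, within rounding noise).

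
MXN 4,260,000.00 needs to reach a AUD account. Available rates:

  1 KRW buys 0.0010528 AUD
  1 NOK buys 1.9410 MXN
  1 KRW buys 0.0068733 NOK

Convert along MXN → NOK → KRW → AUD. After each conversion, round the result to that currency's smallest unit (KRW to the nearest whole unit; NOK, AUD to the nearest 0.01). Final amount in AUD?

AUD 336,174.40

MXN 4,260,000.00 ÷ 1.9410 = NOK 2,194,744.98
NOK 2,194,744.98 ÷ 0.0068733 = KRW 319,314,591
KRW 319,314,591 × 0.0010528 = AUD 336,174.40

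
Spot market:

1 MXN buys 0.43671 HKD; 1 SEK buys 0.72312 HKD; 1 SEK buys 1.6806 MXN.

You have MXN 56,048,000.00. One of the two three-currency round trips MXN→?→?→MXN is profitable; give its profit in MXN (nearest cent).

Profit: MXN 838,241.74

Profitable loop is MXN → HKD → SEK → MXN:
MXN 56,048,000.00 × 0.43671 = HKD 24,476,722.08
HKD 24,476,722.08 ÷ 0.72312 = SEK 33,848,769.33
SEK 33,848,769.33 × 1.6806 = MXN 56,886,241.74
Profit = MXN 56,886,241.74 − MXN 56,048,000.00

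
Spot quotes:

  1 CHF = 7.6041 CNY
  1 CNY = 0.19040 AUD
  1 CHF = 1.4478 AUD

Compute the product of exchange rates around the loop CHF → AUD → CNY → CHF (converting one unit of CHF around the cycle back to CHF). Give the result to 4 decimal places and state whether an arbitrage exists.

Around CHF → AUD → CNY → CHF: 1 × 1.4478 ÷ 0.19040 ÷ 7.6041 = 0.999986
Product ≈ 1 (deviation 0.001%, within rounding noise).

1.0000 (no arbitrage)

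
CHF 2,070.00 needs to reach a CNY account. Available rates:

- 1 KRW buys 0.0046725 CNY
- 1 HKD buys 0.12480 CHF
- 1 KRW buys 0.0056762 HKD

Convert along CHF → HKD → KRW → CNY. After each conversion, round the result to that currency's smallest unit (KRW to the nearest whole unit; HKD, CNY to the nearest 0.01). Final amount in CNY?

CNY 13,653.61

CHF 2,070.00 ÷ 0.12480 = HKD 16,586.54
HKD 16,586.54 ÷ 0.0056762 = KRW 2,922,120
KRW 2,922,120 × 0.0046725 = CNY 13,653.61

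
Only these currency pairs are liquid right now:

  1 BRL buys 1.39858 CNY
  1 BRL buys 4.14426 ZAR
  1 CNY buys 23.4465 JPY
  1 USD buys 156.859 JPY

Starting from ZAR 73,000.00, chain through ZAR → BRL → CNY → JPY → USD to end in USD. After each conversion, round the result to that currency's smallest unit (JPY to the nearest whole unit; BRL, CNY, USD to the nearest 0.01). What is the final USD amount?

ZAR 73,000.00 ÷ 4.14426 = BRL 17,614.72
BRL 17,614.72 × 1.39858 = CNY 24,635.60
CNY 24,635.60 × 23.4465 = JPY 577,619
JPY 577,619 ÷ 156.859 = USD 3,682.41

USD 3,682.41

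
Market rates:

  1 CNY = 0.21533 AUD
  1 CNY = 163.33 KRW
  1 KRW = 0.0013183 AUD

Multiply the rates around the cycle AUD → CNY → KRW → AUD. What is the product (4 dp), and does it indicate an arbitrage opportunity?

Around AUD → CNY → KRW → AUD: 1 ÷ 0.21533 × 163.33 × 0.0013183 = 0.999944
Product ≈ 1 (deviation 0.006%, within rounding noise).

0.9999 (no arbitrage)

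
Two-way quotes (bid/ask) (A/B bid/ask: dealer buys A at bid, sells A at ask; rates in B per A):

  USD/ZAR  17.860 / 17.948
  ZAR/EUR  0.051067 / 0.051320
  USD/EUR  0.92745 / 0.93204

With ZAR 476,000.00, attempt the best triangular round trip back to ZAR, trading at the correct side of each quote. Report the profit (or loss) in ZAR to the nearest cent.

Net profit: ZAR 3,286.01

Best loop ZAR → USD → EUR → ZAR:
ZAR 476,000.00 ÷ 17.948 (buy USD at ask) = USD 26,521.06
USD 26,521.06 × 0.92745 (sell USD at bid) = EUR 24,596.96
EUR 24,596.96 ÷ 0.051320 (buy ZAR at ask) = ZAR 479,286.01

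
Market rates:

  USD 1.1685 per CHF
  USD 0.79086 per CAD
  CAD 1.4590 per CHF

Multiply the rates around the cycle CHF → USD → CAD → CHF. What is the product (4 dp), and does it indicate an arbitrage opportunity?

1.0127 (arbitrage exists)

Around CHF → USD → CAD → CHF: 1 × 1.1685 ÷ 0.79086 ÷ 1.4590 = 1.012684
Product > 1; profitable direction is CHF → USD → CAD → CHF.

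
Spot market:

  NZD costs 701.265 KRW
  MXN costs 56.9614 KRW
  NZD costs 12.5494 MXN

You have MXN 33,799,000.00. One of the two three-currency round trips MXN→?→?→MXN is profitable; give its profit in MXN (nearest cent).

Profit: MXN 653,861.98

Profitable loop is MXN → KRW → NZD → MXN:
MXN 33,799,000.00 × 56.9614 = KRW 1,925,238,359
KRW 1,925,238,359 ÷ 701.265 = NZD 2,745,379.22
NZD 2,745,379.22 × 12.5494 = MXN 34,452,861.98
Profit = MXN 34,452,861.98 − MXN 33,799,000.00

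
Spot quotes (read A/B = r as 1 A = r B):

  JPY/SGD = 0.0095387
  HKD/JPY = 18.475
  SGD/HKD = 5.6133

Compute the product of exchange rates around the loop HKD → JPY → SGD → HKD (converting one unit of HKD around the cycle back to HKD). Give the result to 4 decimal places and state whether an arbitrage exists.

Around HKD → JPY → SGD → HKD: 1 × 18.475 × 0.0095387 × 5.6133 = 0.989218
Product < 1; profitable direction is HKD → SGD → JPY → HKD.

0.9892 (arbitrage exists)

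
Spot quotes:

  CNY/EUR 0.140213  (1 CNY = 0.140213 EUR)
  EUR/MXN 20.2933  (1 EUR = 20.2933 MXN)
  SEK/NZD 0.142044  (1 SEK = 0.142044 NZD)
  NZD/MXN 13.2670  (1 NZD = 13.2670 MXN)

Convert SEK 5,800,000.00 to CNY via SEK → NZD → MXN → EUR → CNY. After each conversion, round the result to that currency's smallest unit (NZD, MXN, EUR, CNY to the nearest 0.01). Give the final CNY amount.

CNY 3,841,339.18

SEK 5,800,000.00 × 0.142044 = NZD 823,855.20
NZD 823,855.20 × 13.2670 = MXN 10,930,086.94
MXN 10,930,086.94 ÷ 20.2933 = EUR 538,605.69
EUR 538,605.69 ÷ 0.140213 = CNY 3,841,339.18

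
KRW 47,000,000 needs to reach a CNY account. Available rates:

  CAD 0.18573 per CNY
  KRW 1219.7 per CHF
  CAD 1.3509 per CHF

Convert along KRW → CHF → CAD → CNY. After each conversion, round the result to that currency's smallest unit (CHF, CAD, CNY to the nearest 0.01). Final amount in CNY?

CNY 280,276.10

KRW 47,000,000 ÷ 1219.7 = CHF 38,534.07
CHF 38,534.07 × 1.3509 = CAD 52,055.68
CAD 52,055.68 ÷ 0.18573 = CNY 280,276.10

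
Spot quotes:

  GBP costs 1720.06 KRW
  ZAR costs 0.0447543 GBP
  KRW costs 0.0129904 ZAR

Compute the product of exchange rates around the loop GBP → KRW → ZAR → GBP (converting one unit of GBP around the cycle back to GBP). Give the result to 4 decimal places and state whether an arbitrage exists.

Around GBP → KRW → ZAR → GBP: 1 × 1720.06 × 0.0129904 × 0.0447543 = 1.000002
Product ≈ 1 (deviation 0.000%, within rounding noise).

1.0000 (no arbitrage)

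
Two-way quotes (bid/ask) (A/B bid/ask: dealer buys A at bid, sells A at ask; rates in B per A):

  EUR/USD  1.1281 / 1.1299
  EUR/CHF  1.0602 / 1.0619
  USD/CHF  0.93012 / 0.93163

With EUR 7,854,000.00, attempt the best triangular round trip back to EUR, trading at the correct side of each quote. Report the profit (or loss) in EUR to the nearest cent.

Best loop EUR → CHF → USD → EUR:
EUR 7,854,000.00 × 1.0602 (sell EUR at bid) = CHF 8,326,810.80
CHF 8,326,810.80 ÷ 0.93163 (buy USD at ask) = USD 8,937,894.66
USD 8,937,894.66 ÷ 1.1299 (buy EUR at ask) = EUR 7,910,341.32

Net profit: EUR 56,341.32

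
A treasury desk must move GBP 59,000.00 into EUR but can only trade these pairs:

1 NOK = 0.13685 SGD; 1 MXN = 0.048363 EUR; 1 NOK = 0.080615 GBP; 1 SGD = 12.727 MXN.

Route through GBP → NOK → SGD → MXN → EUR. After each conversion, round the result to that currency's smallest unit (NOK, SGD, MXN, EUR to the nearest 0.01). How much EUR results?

EUR 61,648.18

GBP 59,000.00 ÷ 0.080615 = NOK 731,873.72
NOK 731,873.72 × 0.13685 = SGD 100,156.92
SGD 100,156.92 × 12.727 = MXN 1,274,697.12
MXN 1,274,697.12 × 0.048363 = EUR 61,648.18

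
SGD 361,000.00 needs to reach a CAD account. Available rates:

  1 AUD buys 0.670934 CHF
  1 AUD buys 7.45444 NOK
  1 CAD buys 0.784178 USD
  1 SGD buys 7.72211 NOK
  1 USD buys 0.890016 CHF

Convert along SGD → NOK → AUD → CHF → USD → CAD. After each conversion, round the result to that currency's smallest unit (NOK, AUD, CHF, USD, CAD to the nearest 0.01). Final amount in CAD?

CAD 359,497.19

SGD 361,000.00 × 7.72211 = NOK 2,787,681.71
NOK 2,787,681.71 ÷ 7.45444 = AUD 373,962.59
AUD 373,962.59 × 0.670934 = CHF 250,904.22
CHF 250,904.22 ÷ 0.890016 = USD 281,909.79
USD 281,909.79 ÷ 0.784178 = CAD 359,497.19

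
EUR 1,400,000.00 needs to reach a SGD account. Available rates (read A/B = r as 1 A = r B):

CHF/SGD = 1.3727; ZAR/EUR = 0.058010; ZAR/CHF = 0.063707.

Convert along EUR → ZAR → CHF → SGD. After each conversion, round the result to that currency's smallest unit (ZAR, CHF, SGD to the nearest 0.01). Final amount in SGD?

EUR 1,400,000.00 ÷ 0.058010 = ZAR 24,133,770.04
ZAR 24,133,770.04 × 0.063707 = CHF 1,537,490.09
CHF 1,537,490.09 × 1.3727 = SGD 2,110,512.65

SGD 2,110,512.65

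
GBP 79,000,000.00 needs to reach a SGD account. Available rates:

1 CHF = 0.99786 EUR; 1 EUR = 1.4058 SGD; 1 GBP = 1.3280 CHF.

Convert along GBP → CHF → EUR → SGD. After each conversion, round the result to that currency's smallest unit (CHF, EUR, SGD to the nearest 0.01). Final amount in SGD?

SGD 147,169,671.08

GBP 79,000,000.00 × 1.3280 = CHF 104,912,000.00
CHF 104,912,000.00 × 0.99786 = EUR 104,687,488.32
EUR 104,687,488.32 × 1.4058 = SGD 147,169,671.08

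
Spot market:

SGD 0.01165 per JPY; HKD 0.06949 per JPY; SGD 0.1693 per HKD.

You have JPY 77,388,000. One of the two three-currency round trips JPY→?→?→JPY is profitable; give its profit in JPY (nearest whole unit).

Profitable loop is JPY → HKD → SGD → JPY:
JPY 77,388,000 × 0.06949 = HKD 5,377,692.12
HKD 5,377,692.12 × 0.1693 = SGD 910,443.28
SGD 910,443.28 ÷ 0.01165 = JPY 78,149,637
Profit = JPY 78,149,637 − JPY 77,388,000

Profit: JPY 761,637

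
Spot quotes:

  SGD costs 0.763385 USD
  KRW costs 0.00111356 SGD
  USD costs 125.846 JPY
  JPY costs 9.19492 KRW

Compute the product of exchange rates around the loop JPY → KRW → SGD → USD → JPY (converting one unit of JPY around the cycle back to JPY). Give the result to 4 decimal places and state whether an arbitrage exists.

Around JPY → KRW → SGD → USD → JPY: 1 × 9.19492 × 0.00111356 × 0.763385 × 125.846 = 0.983659
Product < 1; profitable direction is JPY → USD → SGD → KRW → JPY.

0.9837 (arbitrage exists)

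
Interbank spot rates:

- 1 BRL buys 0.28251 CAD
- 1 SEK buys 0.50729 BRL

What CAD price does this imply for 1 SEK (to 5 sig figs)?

1 SEK × 0.50729 = 0.50729 BRL
0.50729 BRL × 0.28251 = 0.143314 CAD

SEK/CAD = 0.14331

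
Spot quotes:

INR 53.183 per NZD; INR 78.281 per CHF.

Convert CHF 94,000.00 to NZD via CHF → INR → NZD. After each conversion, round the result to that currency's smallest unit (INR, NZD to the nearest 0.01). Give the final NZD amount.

NZD 138,360.27

CHF 94,000.00 × 78.281 = INR 7,358,414.00
INR 7,358,414.00 ÷ 53.183 = NZD 138,360.27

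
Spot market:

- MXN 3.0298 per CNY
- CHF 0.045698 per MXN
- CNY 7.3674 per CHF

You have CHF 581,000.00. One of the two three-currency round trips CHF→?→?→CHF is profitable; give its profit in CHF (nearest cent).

Profitable loop is CHF → CNY → MXN → CHF:
CHF 581,000.00 × 7.3674 = CNY 4,280,459.40
CNY 4,280,459.40 × 3.0298 = MXN 12,968,935.89
MXN 12,968,935.89 × 0.045698 = CHF 592,654.43
Profit = CHF 592,654.43 − CHF 581,000.00

Profit: CHF 11,654.43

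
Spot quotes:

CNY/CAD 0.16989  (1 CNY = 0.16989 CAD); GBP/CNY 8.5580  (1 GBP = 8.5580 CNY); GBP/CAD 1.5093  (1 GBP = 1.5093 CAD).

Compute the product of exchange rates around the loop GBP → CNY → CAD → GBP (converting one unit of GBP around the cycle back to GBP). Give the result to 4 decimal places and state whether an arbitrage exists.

0.9633 (arbitrage exists)

Around GBP → CNY → CAD → GBP: 1 × 8.5580 × 0.16989 ÷ 1.5093 = 0.963307
Product < 1; profitable direction is GBP → CAD → CNY → GBP.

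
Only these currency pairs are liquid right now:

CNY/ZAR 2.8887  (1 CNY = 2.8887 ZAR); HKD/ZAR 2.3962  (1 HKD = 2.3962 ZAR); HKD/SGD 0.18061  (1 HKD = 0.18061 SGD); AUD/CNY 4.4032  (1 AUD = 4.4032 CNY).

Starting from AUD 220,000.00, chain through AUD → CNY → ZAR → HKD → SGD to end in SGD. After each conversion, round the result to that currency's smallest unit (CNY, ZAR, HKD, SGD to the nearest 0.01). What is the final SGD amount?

AUD 220,000.00 × 4.4032 = CNY 968,704.00
CNY 968,704.00 × 2.8887 = ZAR 2,798,295.24
ZAR 2,798,295.24 ÷ 2.3962 = HKD 1,167,805.38
HKD 1,167,805.38 × 0.18061 = SGD 210,917.33

SGD 210,917.33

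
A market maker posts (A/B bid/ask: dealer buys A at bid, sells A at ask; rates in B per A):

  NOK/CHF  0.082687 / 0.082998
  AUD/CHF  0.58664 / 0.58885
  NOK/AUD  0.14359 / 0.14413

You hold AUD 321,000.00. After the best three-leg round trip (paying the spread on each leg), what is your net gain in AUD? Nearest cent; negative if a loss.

Best loop AUD → CHF → NOK → AUD:
AUD 321,000.00 × 0.58664 (sell AUD at bid) = CHF 188,311.44
CHF 188,311.44 ÷ 0.082998 (buy NOK at ask) = NOK 2,268,867.20
NOK 2,268,867.20 × 0.14359 (sell NOK at bid) = AUD 325,786.64

Net profit: AUD 4,786.64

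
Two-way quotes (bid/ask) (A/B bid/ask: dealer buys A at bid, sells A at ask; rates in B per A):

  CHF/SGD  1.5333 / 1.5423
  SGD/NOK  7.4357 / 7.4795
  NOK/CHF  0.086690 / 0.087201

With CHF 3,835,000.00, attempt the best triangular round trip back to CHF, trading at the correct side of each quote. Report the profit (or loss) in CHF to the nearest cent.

Net result: CHF -22,564.74 (no profitable arbitrage after spreads)

Best loop CHF → NOK → SGD → CHF:
CHF 3,835,000.00 ÷ 0.087201 (buy NOK at ask) = NOK 43,978,853.45
NOK 43,978,853.45 ÷ 7.4795 (buy SGD at ask) = SGD 5,879,918.91
SGD 5,879,918.91 ÷ 1.5423 (buy CHF at ask) = CHF 3,812,435.26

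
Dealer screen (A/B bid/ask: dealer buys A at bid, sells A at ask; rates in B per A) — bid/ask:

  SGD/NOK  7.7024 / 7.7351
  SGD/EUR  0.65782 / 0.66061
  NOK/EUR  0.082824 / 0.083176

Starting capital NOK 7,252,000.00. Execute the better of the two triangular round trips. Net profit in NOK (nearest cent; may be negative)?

Best loop NOK → SGD → EUR → NOK:
NOK 7,252,000.00 ÷ 7.7351 (buy SGD at ask) = SGD 937,544.44
SGD 937,544.44 × 0.65782 (sell SGD at bid) = EUR 616,735.48
EUR 616,735.48 ÷ 0.083176 (buy NOK at ask) = NOK 7,414,824.99

Net profit: NOK 162,824.99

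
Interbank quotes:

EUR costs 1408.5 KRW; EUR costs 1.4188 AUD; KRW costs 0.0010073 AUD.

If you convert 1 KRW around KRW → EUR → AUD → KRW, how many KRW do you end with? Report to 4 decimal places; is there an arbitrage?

1.0000 (no arbitrage)

Around KRW → EUR → AUD → KRW: 1 ÷ 1408.5 × 1.4188 ÷ 0.0010073 = 1.000013
Product ≈ 1 (deviation 0.001%, within rounding noise).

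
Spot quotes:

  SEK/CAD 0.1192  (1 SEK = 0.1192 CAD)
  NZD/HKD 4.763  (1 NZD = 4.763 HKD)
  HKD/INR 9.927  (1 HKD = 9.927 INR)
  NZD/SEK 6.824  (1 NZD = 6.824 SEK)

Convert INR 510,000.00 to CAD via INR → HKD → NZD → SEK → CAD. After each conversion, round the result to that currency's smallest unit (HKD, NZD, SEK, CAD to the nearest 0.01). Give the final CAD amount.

CAD 8,773.78

INR 510,000.00 ÷ 9.927 = HKD 51,375.04
HKD 51,375.04 ÷ 4.763 = NZD 10,786.28
NZD 10,786.28 × 6.824 = SEK 73,605.57
SEK 73,605.57 × 0.1192 = CAD 8,773.78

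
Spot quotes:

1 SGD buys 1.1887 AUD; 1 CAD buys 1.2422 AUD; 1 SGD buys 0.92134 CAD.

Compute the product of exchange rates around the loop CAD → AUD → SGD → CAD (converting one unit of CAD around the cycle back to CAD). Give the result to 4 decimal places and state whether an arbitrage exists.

Around CAD → AUD → SGD → CAD: 1 × 1.2422 ÷ 1.1887 × 0.92134 = 0.962807
Product < 1; profitable direction is CAD → SGD → AUD → CAD.

0.9628 (arbitrage exists)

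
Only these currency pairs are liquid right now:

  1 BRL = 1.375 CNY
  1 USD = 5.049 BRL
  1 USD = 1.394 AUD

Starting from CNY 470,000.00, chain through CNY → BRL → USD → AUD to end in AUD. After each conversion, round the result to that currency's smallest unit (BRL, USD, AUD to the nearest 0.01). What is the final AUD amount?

AUD 94,374.04

CNY 470,000.00 ÷ 1.375 = BRL 341,818.18
BRL 341,818.18 ÷ 5.049 = USD 67,700.17
USD 67,700.17 × 1.394 = AUD 94,374.04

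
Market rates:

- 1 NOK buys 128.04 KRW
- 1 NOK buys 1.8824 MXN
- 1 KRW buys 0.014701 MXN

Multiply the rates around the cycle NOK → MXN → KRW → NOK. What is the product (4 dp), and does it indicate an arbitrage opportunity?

Around NOK → MXN → KRW → NOK: 1 × 1.8824 ÷ 0.014701 ÷ 128.04 = 1.000045
Product ≈ 1 (deviation 0.004%, within rounding noise).

1.0000 (no arbitrage)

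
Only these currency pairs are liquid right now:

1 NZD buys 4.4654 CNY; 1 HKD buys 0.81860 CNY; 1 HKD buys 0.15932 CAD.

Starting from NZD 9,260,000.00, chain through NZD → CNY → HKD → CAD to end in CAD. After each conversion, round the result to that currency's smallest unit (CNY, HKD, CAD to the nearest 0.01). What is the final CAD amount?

NZD 9,260,000.00 × 4.4654 = CNY 41,349,604.00
CNY 41,349,604.00 ÷ 0.81860 = HKD 50,512,587.34
HKD 50,512,587.34 × 0.15932 = CAD 8,047,665.42

CAD 8,047,665.42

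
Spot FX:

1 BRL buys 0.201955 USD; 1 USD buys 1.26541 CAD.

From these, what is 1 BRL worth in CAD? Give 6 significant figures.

1 BRL × 0.201955 = 0.201955 USD
0.201955 USD × 1.26541 = 0.255556 CAD

BRL/CAD = 0.255556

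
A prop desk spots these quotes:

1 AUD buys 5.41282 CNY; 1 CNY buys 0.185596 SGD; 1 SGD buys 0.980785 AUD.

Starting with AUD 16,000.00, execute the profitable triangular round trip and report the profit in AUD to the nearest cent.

Profit: AUD 238.80

Profitable loop is AUD → SGD → CNY → AUD:
AUD 16,000.00 ÷ 0.980785 = SGD 16,313.46
SGD 16,313.46 ÷ 0.185596 = CNY 87,897.71
CNY 87,897.71 ÷ 5.41282 = AUD 16,238.80
Profit = AUD 16,238.80 − AUD 16,000.00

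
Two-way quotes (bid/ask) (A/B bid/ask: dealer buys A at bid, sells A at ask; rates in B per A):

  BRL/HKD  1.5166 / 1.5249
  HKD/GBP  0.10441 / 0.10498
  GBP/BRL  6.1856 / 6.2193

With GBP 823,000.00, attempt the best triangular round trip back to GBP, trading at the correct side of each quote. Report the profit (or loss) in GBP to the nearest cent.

Best loop GBP → HKD → BRL → GBP:
GBP 823,000.00 ÷ 0.10498 (buy HKD at ask) = HKD 7,839,588.49
HKD 7,839,588.49 ÷ 1.5249 (buy BRL at ask) = BRL 5,141,050.88
BRL 5,141,050.88 ÷ 6.2193 (buy GBP at ask) = GBP 826,628.54

Net profit: GBP 3,628.54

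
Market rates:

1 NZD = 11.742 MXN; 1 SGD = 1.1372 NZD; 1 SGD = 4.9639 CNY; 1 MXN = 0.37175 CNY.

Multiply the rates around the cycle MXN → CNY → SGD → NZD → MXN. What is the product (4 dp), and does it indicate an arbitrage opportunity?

Around MXN → CNY → SGD → NZD → MXN: 1 × 0.37175 ÷ 4.9639 × 1.1372 × 11.742 = 1.000016
Product ≈ 1 (deviation 0.002%, within rounding noise).

1.0000 (no arbitrage)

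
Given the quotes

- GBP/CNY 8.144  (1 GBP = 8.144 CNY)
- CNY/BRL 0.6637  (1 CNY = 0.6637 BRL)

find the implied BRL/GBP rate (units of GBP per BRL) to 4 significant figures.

BRL/GBP = 0.1850

1 BRL ÷ 0.6637 = 1.5067 CNY
1.5067 CNY ÷ 8.144 = 0.185008 GBP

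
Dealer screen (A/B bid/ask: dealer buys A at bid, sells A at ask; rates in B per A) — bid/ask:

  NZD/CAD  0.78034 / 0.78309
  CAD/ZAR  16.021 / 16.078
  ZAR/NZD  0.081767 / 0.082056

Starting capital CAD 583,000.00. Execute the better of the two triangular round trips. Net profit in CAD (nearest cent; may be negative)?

Best loop CAD → ZAR → NZD → CAD:
CAD 583,000.00 × 16.021 (sell CAD at bid) = ZAR 9,340,243.00
ZAR 9,340,243.00 × 0.081767 (sell ZAR at bid) = NZD 763,723.65
NZD 763,723.65 × 0.78034 (sell NZD at bid) = CAD 595,964.11

Net profit: CAD 12,964.11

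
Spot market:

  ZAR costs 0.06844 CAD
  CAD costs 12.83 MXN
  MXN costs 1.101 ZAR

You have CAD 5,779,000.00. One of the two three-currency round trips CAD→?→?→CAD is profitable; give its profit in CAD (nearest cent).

Profit: CAD 198,625.71

Profitable loop is CAD → ZAR → MXN → CAD:
CAD 5,779,000.00 ÷ 0.06844 = ZAR 84,438,924.61
ZAR 84,438,924.61 ÷ 1.101 = MXN 76,692,937.88
MXN 76,692,937.88 ÷ 12.83 = CAD 5,977,625.71
Profit = CAD 5,977,625.71 − CAD 5,779,000.00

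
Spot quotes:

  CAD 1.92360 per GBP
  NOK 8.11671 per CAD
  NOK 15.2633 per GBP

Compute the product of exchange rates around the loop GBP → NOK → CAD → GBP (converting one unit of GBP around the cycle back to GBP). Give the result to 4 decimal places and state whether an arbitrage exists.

Around GBP → NOK → CAD → GBP: 1 × 15.2633 ÷ 8.11671 ÷ 1.92360 = 0.977583
Product < 1; profitable direction is GBP → CAD → NOK → GBP.

0.9776 (arbitrage exists)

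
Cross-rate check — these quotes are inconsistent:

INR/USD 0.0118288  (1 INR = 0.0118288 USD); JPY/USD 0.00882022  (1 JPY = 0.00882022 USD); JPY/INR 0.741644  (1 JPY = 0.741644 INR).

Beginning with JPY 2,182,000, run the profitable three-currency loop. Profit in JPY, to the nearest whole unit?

Profit: JPY 11,805

Profitable loop is JPY → USD → INR → JPY:
JPY 2,182,000 × 0.00882022 = USD 19,245.72
USD 19,245.72 ÷ 0.0118288 = INR 1,627,022.19
INR 1,627,022.19 ÷ 0.741644 = JPY 2,193,805
Profit = JPY 2,193,805 − JPY 2,182,000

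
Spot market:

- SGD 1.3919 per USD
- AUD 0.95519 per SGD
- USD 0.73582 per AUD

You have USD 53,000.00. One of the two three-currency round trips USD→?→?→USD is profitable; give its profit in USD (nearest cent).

Profitable loop is USD → AUD → SGD → USD:
USD 53,000.00 ÷ 0.73582 = AUD 72,028.49
AUD 72,028.49 ÷ 0.95519 = SGD 75,407.50
SGD 75,407.50 ÷ 1.3919 = USD 54,175.94
Profit = USD 54,175.94 − USD 53,000.00

Profit: USD 1,175.94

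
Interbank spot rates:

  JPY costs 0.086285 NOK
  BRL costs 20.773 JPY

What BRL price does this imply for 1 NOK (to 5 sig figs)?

NOK/BRL = 0.55791

1 NOK ÷ 0.086285 = 11.5895 JPY
11.5895 JPY ÷ 20.773 = 0.557912 BRL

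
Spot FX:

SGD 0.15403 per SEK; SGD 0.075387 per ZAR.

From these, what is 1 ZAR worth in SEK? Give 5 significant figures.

1 ZAR × 0.075387 = 0.075387 SGD
0.075387 SGD ÷ 0.15403 = 0.489431 SEK

ZAR/SEK = 0.48943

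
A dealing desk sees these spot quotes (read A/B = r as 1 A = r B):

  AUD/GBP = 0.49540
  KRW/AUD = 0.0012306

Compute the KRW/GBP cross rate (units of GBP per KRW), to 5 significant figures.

KRW/GBP = 0.00060964

1 KRW × 0.0012306 = 0.0012306 AUD
0.0012306 AUD × 0.49540 = 0.000609639 GBP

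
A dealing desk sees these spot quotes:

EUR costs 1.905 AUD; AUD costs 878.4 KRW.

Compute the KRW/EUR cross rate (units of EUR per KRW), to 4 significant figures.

KRW/EUR = 0.0005976

1 KRW ÷ 878.4 = 0.00113843 AUD
0.00113843 AUD ÷ 1.905 = 0.000597603 EUR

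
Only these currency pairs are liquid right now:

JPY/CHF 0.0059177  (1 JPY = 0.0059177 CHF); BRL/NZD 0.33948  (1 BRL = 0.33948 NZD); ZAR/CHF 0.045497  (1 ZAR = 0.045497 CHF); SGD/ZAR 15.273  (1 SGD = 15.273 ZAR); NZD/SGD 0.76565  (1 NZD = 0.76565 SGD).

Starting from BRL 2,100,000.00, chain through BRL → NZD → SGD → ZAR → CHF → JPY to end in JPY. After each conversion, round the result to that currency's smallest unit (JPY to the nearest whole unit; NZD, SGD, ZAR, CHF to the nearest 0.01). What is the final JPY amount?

BRL 2,100,000.00 × 0.33948 = NZD 712,908.00
NZD 712,908.00 × 0.76565 = SGD 545,838.01
SGD 545,838.01 × 15.273 = ZAR 8,336,583.93
ZAR 8,336,583.93 × 0.045497 = CHF 379,289.56
CHF 379,289.56 ÷ 0.0059177 = JPY 64,094,084

JPY 64,094,084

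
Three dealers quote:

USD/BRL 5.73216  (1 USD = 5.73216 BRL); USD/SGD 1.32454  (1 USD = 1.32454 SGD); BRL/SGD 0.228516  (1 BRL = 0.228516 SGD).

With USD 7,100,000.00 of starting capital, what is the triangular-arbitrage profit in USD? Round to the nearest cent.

Profit: USD 79,405.93

Profitable loop is USD → SGD → BRL → USD:
USD 7,100,000.00 × 1.32454 = SGD 9,404,234.00
SGD 9,404,234.00 ÷ 0.228516 = BRL 41,153,503.47
BRL 41,153,503.47 ÷ 5.73216 = USD 7,179,405.93
Profit = USD 7,179,405.93 − USD 7,100,000.00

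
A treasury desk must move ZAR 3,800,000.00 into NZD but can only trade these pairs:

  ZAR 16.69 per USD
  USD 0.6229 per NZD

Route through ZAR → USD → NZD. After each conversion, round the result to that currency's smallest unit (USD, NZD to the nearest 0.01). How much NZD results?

NZD 365,518.14

ZAR 3,800,000.00 ÷ 16.69 = USD 227,681.25
USD 227,681.25 ÷ 0.6229 = NZD 365,518.14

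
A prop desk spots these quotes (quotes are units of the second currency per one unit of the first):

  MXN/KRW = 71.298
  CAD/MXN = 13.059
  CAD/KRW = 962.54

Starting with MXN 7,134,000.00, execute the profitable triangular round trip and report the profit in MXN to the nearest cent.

Profit: MXN 241,044.11

Profitable loop is MXN → CAD → KRW → MXN:
MXN 7,134,000.00 ÷ 13.059 = CAD 546,289.92
CAD 546,289.92 × 962.54 = KRW 525,825,895
KRW 525,825,895 ÷ 71.298 = MXN 7,375,044.11
Profit = MXN 7,375,044.11 − MXN 7,134,000.00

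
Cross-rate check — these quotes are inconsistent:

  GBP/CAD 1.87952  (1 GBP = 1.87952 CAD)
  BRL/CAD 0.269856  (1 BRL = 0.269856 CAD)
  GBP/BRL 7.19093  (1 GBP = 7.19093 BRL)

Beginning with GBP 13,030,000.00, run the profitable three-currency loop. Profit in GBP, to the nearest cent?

Profit: GBP 422,859.43

Profitable loop is GBP → BRL → CAD → GBP:
GBP 13,030,000.00 × 7.19093 = BRL 93,697,817.90
BRL 93,697,817.90 × 0.269856 = CAD 25,284,918.35
CAD 25,284,918.35 ÷ 1.87952 = GBP 13,452,859.43
Profit = GBP 13,452,859.43 − GBP 13,030,000.00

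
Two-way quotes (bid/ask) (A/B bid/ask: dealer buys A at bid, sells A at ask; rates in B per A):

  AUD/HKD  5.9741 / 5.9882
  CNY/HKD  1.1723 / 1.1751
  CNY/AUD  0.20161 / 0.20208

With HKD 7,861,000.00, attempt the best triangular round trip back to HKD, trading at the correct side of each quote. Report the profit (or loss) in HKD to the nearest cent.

Net profit: HKD 196,262.77

Best loop HKD → CNY → AUD → HKD:
HKD 7,861,000.00 ÷ 1.1751 (buy CNY at ask) = CNY 6,689,643.43
CNY 6,689,643.43 × 0.20161 (sell CNY at bid) = AUD 1,348,699.01
AUD 1,348,699.01 × 5.9741 (sell AUD at bid) = HKD 8,057,262.77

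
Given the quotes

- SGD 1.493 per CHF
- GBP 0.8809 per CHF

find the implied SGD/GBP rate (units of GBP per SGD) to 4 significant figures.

1 SGD ÷ 1.493 = 0.669792 CHF
0.669792 CHF × 0.8809 = 0.59002 GBP

SGD/GBP = 0.5900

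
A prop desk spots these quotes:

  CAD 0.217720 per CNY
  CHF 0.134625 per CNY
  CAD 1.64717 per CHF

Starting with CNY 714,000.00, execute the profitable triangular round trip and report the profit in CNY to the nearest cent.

Profitable loop is CNY → CHF → CAD → CNY:
CNY 714,000.00 × 0.134625 = CHF 96,122.25
CHF 96,122.25 × 1.64717 = CAD 158,329.69
CAD 158,329.69 ÷ 0.217720 = CNY 727,217.01
Profit = CNY 727,217.01 − CNY 714,000.00

Profit: CNY 13,217.01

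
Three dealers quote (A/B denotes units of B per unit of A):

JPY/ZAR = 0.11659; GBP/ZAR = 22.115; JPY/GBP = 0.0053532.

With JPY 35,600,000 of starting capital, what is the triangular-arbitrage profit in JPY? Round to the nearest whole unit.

Profitable loop is JPY → GBP → ZAR → JPY:
JPY 35,600,000 × 0.0053532 = GBP 190,573.92
GBP 190,573.92 × 22.115 = ZAR 4,214,542.24
ZAR 4,214,542.24 ÷ 0.11659 = JPY 36,148,402
Profit = JPY 36,148,402 − JPY 35,600,000

Profit: JPY 548,402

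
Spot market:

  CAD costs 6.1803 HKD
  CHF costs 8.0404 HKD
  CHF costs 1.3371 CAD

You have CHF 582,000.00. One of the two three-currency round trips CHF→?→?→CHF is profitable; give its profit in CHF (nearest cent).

Profitable loop is CHF → CAD → HKD → CHF:
CHF 582,000.00 × 1.3371 = CAD 778,192.20
CAD 778,192.20 × 6.1803 = HKD 4,809,461.25
HKD 4,809,461.25 ÷ 8.0404 = CHF 598,161.94
Profit = CHF 598,161.94 − CHF 582,000.00

Profit: CHF 16,161.94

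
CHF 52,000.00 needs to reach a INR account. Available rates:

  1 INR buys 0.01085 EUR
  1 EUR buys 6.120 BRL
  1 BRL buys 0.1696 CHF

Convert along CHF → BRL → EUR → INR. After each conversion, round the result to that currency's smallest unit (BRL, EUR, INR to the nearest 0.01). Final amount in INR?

INR 4,617,388.02

CHF 52,000.00 ÷ 0.1696 = BRL 306,603.77
BRL 306,603.77 ÷ 6.120 = EUR 50,098.66
EUR 50,098.66 ÷ 0.01085 = INR 4,617,388.02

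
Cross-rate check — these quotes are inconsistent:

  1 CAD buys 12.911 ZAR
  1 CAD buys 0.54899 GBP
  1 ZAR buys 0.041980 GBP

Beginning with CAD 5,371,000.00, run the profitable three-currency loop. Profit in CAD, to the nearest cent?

Profitable loop is CAD → GBP → ZAR → CAD:
CAD 5,371,000.00 × 0.54899 = GBP 2,948,625.29
GBP 2,948,625.29 ÷ 0.041980 = ZAR 70,238,811.10
ZAR 70,238,811.10 ÷ 12.911 = CAD 5,440,230.12
Profit = CAD 5,440,230.12 − CAD 5,371,000.00

Profit: CAD 69,230.12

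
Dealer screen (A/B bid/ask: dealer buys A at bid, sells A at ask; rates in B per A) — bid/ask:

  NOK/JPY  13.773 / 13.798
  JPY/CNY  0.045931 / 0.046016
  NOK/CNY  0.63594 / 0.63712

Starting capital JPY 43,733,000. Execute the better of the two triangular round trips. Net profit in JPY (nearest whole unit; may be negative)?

Best loop JPY → NOK → CNY → JPY:
JPY 43,733,000 ÷ 13.798 (buy NOK at ask) = NOK 3,169,517.32
NOK 3,169,517.32 × 0.63594 (sell NOK at bid) = CNY 2,015,622.85
CNY 2,015,622.85 ÷ 0.046016 (buy JPY at ask) = JPY 43,802,652

Net profit: JPY 69,652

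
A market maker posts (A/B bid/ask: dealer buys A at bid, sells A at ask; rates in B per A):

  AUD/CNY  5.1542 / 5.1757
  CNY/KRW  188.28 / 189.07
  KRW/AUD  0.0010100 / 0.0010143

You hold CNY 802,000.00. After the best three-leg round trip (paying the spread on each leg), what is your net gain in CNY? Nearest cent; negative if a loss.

Best loop CNY → AUD → KRW → CNY:
CNY 802,000.00 ÷ 5.1757 (buy AUD at ask) = AUD 154,954.89
AUD 154,954.89 ÷ 0.0010143 (buy KRW at ask) = KRW 152,770,270
KRW 152,770,270 ÷ 189.07 (buy CNY at ask) = CNY 808,009.05

Net profit: CNY 6,009.05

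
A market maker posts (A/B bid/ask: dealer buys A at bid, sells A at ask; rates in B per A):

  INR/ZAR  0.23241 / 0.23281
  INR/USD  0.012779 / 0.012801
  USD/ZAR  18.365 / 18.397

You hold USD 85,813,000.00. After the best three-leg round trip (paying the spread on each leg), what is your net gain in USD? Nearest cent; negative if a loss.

Best loop USD → ZAR → INR → USD:
USD 85,813,000.00 × 18.365 (sell USD at bid) = ZAR 1,575,955,745.00
ZAR 1,575,955,745.00 ÷ 0.23281 (buy INR at ask) = INR 6,769,278,574.80
INR 6,769,278,574.80 × 0.012779 (sell INR at bid) = USD 86,504,610.91

Net profit: USD 691,610.91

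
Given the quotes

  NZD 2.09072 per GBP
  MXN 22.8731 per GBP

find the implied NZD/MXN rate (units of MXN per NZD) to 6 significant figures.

1 NZD ÷ 2.09072 = 0.478304 GBP
0.478304 GBP × 22.8731 = 10.9403 MXN

NZD/MXN = 10.9403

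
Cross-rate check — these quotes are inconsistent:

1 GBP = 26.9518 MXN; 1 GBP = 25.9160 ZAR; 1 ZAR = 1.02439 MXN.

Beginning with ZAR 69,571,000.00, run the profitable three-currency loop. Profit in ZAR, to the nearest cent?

Profit: ZAR 1,057,945.07

Profitable loop is ZAR → GBP → MXN → ZAR:
ZAR 69,571,000.00 ÷ 25.9160 = GBP 2,684,480.63
GBP 2,684,480.63 × 26.9518 = MXN 72,351,585.04
MXN 72,351,585.04 ÷ 1.02439 = ZAR 70,628,945.07
Profit = ZAR 70,628,945.07 − ZAR 69,571,000.00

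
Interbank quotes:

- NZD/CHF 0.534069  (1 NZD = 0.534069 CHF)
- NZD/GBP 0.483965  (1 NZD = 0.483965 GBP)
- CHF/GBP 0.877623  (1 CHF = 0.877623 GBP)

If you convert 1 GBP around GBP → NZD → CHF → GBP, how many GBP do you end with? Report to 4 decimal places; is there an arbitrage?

0.9685 (arbitrage exists)

Around GBP → NZD → CHF → GBP: 1 ÷ 0.483965 × 0.534069 × 0.877623 = 0.968482
Product < 1; profitable direction is GBP → CHF → NZD → GBP.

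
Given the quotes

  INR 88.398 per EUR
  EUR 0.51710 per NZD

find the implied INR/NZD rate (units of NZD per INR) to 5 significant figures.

1 INR ÷ 88.398 = 0.0113125 EUR
0.0113125 EUR ÷ 0.51710 = 0.0218768 NZD

INR/NZD = 0.021877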